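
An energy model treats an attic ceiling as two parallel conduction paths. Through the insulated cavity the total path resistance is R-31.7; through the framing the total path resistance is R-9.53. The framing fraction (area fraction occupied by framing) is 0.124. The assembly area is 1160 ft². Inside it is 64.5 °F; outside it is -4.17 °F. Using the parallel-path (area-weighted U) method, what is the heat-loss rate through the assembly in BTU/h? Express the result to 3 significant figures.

U_eff = 0.876/31.7 + 0.124/9.53 = 0.02763 + 0.01301 = 0.04065
R_eff = 1/U_eff = 24.6 ft²·°F·h/BTU
Q = 1160 × (64.5 − (-4.17)) / 24.6 = 3238 BTU/h

3240 BTU/h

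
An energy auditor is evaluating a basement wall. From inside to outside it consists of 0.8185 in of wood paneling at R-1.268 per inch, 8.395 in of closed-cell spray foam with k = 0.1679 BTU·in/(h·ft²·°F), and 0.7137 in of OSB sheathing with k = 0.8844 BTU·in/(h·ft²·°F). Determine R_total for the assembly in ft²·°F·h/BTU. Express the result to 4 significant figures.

51.84 ft²·°F·h/BTU

0.8185 × 1.268 = 1.0379
8.395/0.1679 = 50
0.7137/0.8844 = 0.80699
R_total = 1.0379 + 50 + 0.80699 = 51.845 ft²·°F·h/BTU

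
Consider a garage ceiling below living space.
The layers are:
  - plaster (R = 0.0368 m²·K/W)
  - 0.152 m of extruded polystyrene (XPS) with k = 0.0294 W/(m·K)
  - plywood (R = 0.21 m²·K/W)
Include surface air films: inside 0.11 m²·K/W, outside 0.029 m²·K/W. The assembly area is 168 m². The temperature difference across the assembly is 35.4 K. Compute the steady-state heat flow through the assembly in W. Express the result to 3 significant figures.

1070 W

0.152/0.0294 = 5.17
R_total = 0.11 + 0.0368 + 5.17 + 0.21 + 0.029 = 5.556 m²·K/W
Q = A·ΔT/R = 168 × 35.4 / 5.556 = 1070 W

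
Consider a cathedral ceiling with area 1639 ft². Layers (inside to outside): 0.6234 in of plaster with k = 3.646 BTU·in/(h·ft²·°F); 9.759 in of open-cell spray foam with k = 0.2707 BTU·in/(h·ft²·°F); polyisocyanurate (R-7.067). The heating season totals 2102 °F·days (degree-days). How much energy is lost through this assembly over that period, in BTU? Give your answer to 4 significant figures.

1910000 BTU

0.6234/3.646 = 0.17098
9.759/0.2707 = 36.051
R_total = 0.17098 + 36.051 + 7.067 = 43.289 ft²·°F·h/BTU
E = A × HDD × 24 / R = 1639 × 2102 × 24 / 43.289 = 1910100 BTU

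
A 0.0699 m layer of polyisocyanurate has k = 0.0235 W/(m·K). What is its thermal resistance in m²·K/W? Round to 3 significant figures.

2.97 m²·K/W

R = L/k = 0.0699/0.0235 = 2.974 m²·K/W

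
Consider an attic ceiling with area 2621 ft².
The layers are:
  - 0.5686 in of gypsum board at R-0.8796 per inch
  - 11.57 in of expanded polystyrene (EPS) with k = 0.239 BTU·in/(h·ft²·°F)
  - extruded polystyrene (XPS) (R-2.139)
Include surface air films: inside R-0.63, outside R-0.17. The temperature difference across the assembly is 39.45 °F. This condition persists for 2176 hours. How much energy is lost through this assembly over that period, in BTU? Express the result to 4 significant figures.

4339000 BTU

0.5686 × 0.8796 = 0.50014
11.57/0.239 = 48.41
R_total = 0.63 + 0.50014 + 48.41 + 2.139 + 0.17 = 51.849 ft²·°F·h/BTU
Q = 2621 × 39.45 / 51.849 = 1994.2 BTU/h
E = 1994.2 × 2176 = 4339400 BTU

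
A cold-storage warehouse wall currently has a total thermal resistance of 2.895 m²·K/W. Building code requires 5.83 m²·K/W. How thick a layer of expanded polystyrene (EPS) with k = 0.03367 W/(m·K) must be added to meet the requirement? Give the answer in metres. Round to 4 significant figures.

0.09882 m

ΔR = 5.83 − 2.895 = 2.935 m²·K/W
L = ΔR × k = 2.935 × 0.03367 = 0.098821 m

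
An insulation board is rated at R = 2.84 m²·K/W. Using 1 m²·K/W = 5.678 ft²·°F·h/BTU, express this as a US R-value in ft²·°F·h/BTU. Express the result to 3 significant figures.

16.1 ft²·°F·h/BTU

R_US = 2.84 × 5.678 = 16.13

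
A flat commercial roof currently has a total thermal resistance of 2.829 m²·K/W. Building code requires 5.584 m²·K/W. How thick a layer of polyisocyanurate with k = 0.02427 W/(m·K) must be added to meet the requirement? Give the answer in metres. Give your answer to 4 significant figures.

0.06686 m

ΔR = 5.584 − 2.829 = 2.755 m²·K/W
L = ΔR × k = 2.755 × 0.02427 = 0.066864 m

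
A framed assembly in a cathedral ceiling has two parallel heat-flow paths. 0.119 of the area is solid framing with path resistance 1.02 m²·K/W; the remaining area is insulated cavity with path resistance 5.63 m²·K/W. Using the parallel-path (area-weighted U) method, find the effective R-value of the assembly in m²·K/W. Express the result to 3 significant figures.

U_eff = 0.881/5.63 + 0.119/1.02 = 0.1565 + 0.1167 = 0.2731
R_eff = 1/U_eff = 3.661 m²·K/W

3.66 m²·K/W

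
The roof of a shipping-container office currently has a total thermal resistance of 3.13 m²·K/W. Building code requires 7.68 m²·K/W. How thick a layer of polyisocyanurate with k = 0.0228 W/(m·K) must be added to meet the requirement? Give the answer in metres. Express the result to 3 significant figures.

ΔR = 7.68 − 3.13 = 4.55 m²·K/W
L = ΔR × k = 4.55 × 0.0228 = 0.1037 m

0.104 m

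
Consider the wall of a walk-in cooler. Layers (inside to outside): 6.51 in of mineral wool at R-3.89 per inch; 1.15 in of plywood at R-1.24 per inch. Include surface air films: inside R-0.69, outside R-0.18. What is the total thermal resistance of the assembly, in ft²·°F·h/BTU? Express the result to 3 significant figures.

27.6 ft²·°F·h/BTU

6.51 × 3.89 = 25.32
1.15 × 1.24 = 1.426
R_total = 0.69 + 25.32 + 1.426 + 0.18 = 27.62 ft²·°F·h/BTU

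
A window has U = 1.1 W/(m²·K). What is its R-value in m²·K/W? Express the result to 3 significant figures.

0.909 m²·K/W

R = 1/U = 1/1.1 = 0.9091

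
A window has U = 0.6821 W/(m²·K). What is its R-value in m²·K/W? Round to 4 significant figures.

1.466 m²·K/W

R = 1/U = 1/0.6821 = 1.4661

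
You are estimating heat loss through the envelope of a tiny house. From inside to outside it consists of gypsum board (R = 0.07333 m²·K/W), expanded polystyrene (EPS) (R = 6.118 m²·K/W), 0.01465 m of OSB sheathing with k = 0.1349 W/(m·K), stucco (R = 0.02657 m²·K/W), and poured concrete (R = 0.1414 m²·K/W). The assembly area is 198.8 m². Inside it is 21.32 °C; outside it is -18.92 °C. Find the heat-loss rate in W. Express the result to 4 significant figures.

1237 W

0.01465/0.1349 = 0.1086
R_total = 0.07333 + 6.118 + 0.1086 + 0.02657 + 0.1414 = 6.4679 m²·K/W
Q = A·ΔT/R = 198.8 × (21.32 − (-18.92)) / 6.4679 = 1236.8 W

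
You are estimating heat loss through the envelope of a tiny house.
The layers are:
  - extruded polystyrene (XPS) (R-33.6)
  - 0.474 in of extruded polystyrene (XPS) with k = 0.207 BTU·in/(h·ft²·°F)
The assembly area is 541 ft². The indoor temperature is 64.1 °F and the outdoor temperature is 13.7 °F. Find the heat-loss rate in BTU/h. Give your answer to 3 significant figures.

760 BTU/h

0.474/0.207 = 2.29
R_total = 33.6 + 2.29 = 35.89 ft²·°F·h/BTU
Q = A·ΔT/R = 541 × (64.1 − 13.7) / 35.89 = 759.7 BTU/h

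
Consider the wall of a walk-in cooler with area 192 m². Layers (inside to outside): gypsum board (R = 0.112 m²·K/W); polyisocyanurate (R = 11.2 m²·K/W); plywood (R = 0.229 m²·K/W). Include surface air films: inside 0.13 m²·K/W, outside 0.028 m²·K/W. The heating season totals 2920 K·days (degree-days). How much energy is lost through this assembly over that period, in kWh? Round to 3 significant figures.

1150 kWh

R_total = 0.13 + 0.112 + 11.2 + 0.229 + 0.028 = 11.7 m²·K/W
E = A × HDD × 24 / R / 1000 = 192 × 2920 × 24 / 11.7 / 1000 = 1150 kWh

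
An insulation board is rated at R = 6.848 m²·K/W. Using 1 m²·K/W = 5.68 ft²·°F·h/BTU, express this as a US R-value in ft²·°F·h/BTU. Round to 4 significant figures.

38.90 ft²·°F·h/BTU

R_US = 6.848 × 5.68 = 38.897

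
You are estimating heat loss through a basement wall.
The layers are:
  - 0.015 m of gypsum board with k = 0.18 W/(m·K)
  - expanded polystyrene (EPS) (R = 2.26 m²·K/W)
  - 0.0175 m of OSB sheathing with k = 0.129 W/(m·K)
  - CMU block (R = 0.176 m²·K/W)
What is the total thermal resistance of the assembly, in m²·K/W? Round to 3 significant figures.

2.65 m²·K/W

0.015/0.18 = 0.08333
0.0175/0.129 = 0.1357
R_total = 0.08333 + 2.26 + 0.1357 + 0.176 = 2.655 m²·K/W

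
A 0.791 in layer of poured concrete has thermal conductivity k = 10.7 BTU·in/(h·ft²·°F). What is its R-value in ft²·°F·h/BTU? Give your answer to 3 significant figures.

0.0739 ft²·°F·h/BTU

R = L/k = 0.791/10.7 = 0.07393 ft²·°F·h/BTU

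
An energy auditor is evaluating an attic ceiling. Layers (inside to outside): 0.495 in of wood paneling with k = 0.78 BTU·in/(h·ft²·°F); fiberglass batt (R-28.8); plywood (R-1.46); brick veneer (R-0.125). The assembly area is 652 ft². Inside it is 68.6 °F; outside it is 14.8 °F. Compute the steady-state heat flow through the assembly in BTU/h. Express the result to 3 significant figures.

0.495/0.78 = 0.6346
R_total = 0.6346 + 28.8 + 1.46 + 0.125 = 31.02 ft²·°F·h/BTU
Q = A·ΔT/R = 652 × (68.6 − 14.8) / 31.02 = 1131 BTU/h

1130 BTU/h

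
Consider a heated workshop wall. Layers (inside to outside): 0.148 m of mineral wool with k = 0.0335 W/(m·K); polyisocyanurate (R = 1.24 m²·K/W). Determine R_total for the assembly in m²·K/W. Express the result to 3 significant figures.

5.66 m²·K/W

0.148/0.0335 = 4.418
R_total = 4.418 + 1.24 = 5.658 m²·K/W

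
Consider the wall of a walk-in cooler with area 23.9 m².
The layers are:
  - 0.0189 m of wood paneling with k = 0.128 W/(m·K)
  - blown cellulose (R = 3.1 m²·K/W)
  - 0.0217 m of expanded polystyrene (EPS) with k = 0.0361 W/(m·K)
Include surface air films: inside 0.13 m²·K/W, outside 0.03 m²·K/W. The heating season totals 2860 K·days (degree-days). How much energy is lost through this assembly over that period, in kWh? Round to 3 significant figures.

0.0189/0.128 = 0.1477
0.0217/0.0361 = 0.6011
R_total = 0.13 + 0.1477 + 3.1 + 0.6011 + 0.03 = 4.009 m²·K/W
E = A × HDD × 24 / R / 1000 = 23.9 × 2860 × 24 / 4.009 / 1000 = 409.2 kWh

409 kWh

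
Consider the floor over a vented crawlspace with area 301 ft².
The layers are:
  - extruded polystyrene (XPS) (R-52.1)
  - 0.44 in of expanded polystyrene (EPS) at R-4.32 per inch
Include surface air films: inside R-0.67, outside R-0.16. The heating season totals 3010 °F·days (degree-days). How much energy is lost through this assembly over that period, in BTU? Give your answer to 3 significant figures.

0.44 × 4.32 = 1.901
R_total = 0.67 + 52.1 + 1.901 + 0.16 = 54.83 ft²·°F·h/BTU
E = A × HDD × 24 / R = 301 × 3010 × 24 / 54.83 = 396600 BTU

397000 BTU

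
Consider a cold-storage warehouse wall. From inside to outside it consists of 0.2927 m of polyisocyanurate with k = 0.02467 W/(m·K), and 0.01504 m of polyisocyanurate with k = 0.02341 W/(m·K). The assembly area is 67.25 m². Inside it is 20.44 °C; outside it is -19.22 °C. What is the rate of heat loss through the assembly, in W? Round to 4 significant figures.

213.3 W

0.2927/0.02467 = 11.865
0.01504/0.02341 = 0.64246
R_total = 11.865 + 0.64246 = 12.507 m²·K/W
Q = A·ΔT/R = 67.25 × (20.44 − (-19.22)) / 12.507 = 213.25 W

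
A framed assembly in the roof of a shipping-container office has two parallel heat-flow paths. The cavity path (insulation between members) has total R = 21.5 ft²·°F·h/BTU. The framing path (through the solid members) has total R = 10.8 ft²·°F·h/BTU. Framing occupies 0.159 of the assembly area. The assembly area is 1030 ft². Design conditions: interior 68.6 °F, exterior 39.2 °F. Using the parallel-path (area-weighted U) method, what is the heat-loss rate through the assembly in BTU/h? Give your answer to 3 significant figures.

1630 BTU/h

U_eff = 0.841/21.5 + 0.159/10.8 = 0.03912 + 0.01472 = 0.05384
R_eff = 1/U_eff = 18.57 ft²·°F·h/BTU
Q = 1030 × (68.6 − 39.2) / 18.57 = 1630 BTU/h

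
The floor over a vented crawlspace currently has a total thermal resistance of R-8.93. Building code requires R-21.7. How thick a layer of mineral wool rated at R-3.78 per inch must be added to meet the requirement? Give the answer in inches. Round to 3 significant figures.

3.38 in

ΔR = 21.7 − 8.93 = 12.77 ft²·°F·h/BTU
L = ΔR / (R/in) = 12.77/3.78 = 3.378 in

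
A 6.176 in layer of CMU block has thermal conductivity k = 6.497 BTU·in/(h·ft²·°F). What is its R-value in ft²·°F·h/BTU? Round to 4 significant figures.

R = L/k = 6.176/6.497 = 0.95059 ft²·°F·h/BTU

0.9506 ft²·°F·h/BTU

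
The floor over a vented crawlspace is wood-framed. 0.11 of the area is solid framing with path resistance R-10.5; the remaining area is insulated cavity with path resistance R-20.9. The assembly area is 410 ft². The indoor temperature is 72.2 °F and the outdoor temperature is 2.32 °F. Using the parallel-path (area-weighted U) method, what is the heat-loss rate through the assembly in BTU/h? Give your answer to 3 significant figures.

U_eff = 0.89/20.9 + 0.11/10.5 = 0.04258 + 0.01048 = 0.05306
R_eff = 1/U_eff = 18.85 ft²·°F·h/BTU
Q = 410 × (72.2 − 2.32) / 18.85 = 1520 BTU/h

1520 BTU/h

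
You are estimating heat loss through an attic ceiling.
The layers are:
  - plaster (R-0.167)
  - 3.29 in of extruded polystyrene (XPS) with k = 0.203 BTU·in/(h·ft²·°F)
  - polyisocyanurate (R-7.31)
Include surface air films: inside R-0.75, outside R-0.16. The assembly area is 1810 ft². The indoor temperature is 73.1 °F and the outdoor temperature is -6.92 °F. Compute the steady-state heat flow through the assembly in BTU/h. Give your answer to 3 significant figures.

5890 BTU/h

3.29/0.203 = 16.21
R_total = 0.75 + 0.167 + 16.21 + 7.31 + 0.16 = 24.59 ft²·°F·h/BTU
Q = A·ΔT/R = 1810 × (73.1 − (-6.92)) / 24.59 = 5889 BTU/h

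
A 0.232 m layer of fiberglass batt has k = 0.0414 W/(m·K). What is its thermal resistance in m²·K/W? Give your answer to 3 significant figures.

5.60 m²·K/W

R = L/k = 0.232/0.0414 = 5.604 m²·K/W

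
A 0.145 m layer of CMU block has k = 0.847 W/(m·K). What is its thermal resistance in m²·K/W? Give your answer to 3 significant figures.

R = L/k = 0.145/0.847 = 0.1712 m²·K/W

0.171 m²·K/W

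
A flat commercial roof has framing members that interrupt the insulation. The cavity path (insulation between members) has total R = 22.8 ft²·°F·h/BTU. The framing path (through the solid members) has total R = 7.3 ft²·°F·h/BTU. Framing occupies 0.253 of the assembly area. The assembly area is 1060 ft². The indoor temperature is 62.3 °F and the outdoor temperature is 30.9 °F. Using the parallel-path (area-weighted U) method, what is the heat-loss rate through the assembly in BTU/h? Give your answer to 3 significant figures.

U_eff = 0.747/22.8 + 0.253/7.3 = 0.03276 + 0.03466 = 0.06742
R_eff = 1/U_eff = 14.83 ft²·°F·h/BTU
Q = 1060 × (62.3 − 30.9) / 14.83 = 2244 BTU/h

2240 BTU/h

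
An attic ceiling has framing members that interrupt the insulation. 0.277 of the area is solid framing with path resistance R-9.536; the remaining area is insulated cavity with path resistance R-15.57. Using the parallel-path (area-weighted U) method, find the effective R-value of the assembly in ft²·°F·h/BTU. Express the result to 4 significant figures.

U_eff = 0.723/15.57 + 0.277/9.536 = 0.046435 + 0.029048 = 0.075483
R_eff = 1/U_eff = 13.248 ft²·°F·h/BTU

13.25 ft²·°F·h/BTU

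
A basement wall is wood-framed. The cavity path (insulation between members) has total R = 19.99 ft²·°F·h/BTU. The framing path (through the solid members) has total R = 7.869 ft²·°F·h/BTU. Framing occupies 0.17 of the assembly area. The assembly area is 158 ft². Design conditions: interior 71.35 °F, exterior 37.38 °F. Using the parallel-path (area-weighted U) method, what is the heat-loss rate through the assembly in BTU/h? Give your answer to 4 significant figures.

U_eff = 0.83/19.99 + 0.17/7.869 = 0.041521 + 0.021604 = 0.063125
R_eff = 1/U_eff = 15.842 ft²·°F·h/BTU
Q = 158 × (71.35 − 37.38) / 15.842 = 338.81 BTU/h

338.8 BTU/h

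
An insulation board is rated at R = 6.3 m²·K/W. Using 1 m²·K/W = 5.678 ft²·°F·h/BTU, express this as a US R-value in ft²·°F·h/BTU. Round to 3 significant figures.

R_US = 6.3 × 5.678 = 35.77

35.8 ft²·°F·h/BTU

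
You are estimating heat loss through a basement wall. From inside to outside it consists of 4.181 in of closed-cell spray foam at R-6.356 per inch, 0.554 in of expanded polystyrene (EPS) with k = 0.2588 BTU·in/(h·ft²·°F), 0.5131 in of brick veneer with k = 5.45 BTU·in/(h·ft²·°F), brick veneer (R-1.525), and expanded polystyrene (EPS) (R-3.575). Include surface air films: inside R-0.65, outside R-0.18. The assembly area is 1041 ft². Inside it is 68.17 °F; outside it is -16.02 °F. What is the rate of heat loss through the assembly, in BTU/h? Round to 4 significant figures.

2523 BTU/h

4.181 × 6.356 = 26.574
0.554/0.2588 = 2.1406
0.5131/5.45 = 0.094147
R_total = 0.65 + 26.574 + 2.1406 + 0.094147 + 1.525 + 3.575 + 0.18 = 34.739 ft²·°F·h/BTU
Q = A·ΔT/R = 1041 × (68.17 − (-16.02)) / 34.739 = 2522.8 BTU/h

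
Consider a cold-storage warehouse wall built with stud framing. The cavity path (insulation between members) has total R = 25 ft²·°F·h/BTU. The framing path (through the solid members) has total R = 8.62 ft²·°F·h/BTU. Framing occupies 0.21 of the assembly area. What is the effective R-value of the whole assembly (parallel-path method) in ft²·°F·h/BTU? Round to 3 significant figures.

17.9 ft²·°F·h/BTU

U_eff = 0.79/25 + 0.21/8.62 = 0.0316 + 0.02436 = 0.05596
R_eff = 1/U_eff = 17.87 ft²·°F·h/BTU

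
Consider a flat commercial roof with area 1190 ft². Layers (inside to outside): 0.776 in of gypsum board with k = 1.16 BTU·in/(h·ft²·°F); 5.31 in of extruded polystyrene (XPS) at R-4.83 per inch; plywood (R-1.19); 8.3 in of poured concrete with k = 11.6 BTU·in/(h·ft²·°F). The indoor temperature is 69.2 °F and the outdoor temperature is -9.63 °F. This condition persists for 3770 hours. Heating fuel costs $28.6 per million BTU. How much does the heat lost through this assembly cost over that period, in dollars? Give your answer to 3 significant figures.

358 dollars

0.776/1.16 = 0.669
5.31 × 4.83 = 25.65
8.3/11.6 = 0.7155
R_total = 0.669 + 25.65 + 1.19 + 0.7155 = 28.22 ft²·°F·h/BTU
Q = 1190 × (69.2 − (-9.63)) / 28.22 = 3324 BTU/h
E = 3324 × 3770 = 12530000 BTU
Cost = 12530000/10⁶ × 28.6 = $358.4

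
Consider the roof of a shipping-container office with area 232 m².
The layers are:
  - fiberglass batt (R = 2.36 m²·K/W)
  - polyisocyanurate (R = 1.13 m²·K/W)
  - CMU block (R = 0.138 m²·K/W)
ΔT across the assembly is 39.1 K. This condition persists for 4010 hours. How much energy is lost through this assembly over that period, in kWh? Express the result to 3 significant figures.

R_total = 2.36 + 1.13 + 0.138 = 3.628 m²·K/W
Q = 232 × 39.1 / 3.628 = 2500 W
E = 2500 W × 4010 h / 1000 = 10030 kWh

10000 kWh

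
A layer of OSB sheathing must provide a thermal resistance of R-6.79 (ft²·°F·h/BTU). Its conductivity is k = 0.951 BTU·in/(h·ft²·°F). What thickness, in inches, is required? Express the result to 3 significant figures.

6.46 in

L = R × k = 6.79 × 0.951 = 6.457 in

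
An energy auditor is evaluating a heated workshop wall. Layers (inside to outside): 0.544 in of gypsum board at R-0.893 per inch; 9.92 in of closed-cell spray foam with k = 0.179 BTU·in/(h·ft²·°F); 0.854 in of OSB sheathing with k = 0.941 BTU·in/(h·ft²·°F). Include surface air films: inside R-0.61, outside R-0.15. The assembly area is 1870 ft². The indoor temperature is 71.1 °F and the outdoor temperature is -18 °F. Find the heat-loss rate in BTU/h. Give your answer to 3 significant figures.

0.544 × 0.893 = 0.4858
9.92/0.179 = 55.42
0.854/0.941 = 0.9075
R_total = 0.61 + 0.4858 + 55.42 + 0.9075 + 0.15 = 57.57 ft²·°F·h/BTU
Q = A·ΔT/R = 1870 × (71.1 − (-18)) / 57.57 = 2894 BTU/h

2890 BTU/h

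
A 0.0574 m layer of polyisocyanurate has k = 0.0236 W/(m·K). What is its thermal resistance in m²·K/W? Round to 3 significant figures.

R = L/k = 0.0574/0.0236 = 2.432 m²·K/W

2.43 m²·K/W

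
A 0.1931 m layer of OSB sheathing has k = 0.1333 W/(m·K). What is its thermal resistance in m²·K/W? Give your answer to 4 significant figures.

1.449 m²·K/W

R = L/k = 0.1931/0.1333 = 1.4486 m²·K/W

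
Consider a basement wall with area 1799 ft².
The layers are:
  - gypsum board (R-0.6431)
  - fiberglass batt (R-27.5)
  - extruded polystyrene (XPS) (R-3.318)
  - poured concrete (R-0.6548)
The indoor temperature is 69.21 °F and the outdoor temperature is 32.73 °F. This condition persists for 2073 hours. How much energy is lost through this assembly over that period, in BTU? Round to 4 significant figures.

4236000 BTU

R_total = 0.6431 + 27.5 + 3.318 + 0.6548 = 32.116 ft²·°F·h/BTU
Q = 1799 × (69.21 − 32.73) / 32.116 = 2043.5 BTU/h
E = 2043.5 × 2073 = 4236100 BTU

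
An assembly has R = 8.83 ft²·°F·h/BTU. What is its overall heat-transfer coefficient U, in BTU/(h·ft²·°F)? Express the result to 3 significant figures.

0.113 BTU/(h·ft²·°F)

U = 1/R = 1/8.83 = 0.1133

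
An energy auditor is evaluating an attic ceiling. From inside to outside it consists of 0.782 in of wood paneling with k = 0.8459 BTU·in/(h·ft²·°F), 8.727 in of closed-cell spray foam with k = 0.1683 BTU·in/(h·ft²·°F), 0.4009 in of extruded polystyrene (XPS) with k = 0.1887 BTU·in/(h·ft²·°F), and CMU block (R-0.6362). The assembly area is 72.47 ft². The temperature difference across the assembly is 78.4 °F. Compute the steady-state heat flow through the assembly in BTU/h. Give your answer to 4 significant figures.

102.3 BTU/h

0.782/0.8459 = 0.92446
8.727/0.1683 = 51.854
0.4009/0.1887 = 2.1245
R_total = 0.92446 + 51.854 + 2.1245 + 0.6362 = 55.539 ft²·°F·h/BTU
Q = A·ΔT/R = 72.47 × 78.4 / 55.539 = 102.3 BTU/h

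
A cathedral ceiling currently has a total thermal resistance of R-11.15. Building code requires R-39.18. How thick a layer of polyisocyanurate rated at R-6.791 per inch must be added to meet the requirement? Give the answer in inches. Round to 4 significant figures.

ΔR = 39.18 − 11.15 = 28.03 ft²·°F·h/BTU
L = ΔR / (R/in) = 28.03/6.791 = 4.1275 in

4.128 in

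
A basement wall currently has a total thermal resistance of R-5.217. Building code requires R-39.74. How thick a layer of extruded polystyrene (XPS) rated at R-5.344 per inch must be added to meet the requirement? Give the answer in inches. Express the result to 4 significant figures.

ΔR = 39.74 − 5.217 = 34.523 ft²·°F·h/BTU
L = ΔR / (R/in) = 34.523/5.344 = 6.4601 in

6.460 in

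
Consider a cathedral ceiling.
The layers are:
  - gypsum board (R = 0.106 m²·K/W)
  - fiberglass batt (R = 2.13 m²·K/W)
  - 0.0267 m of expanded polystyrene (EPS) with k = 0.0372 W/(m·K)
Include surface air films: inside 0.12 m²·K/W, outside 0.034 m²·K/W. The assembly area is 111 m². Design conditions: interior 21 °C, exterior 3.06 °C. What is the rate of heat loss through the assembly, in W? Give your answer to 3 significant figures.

0.0267/0.0372 = 0.7177
R_total = 0.12 + 0.106 + 2.13 + 0.7177 + 0.034 = 3.108 m²·K/W
Q = A·ΔT/R = 111 × (21 − 3.06) / 3.108 = 640.8 W

641 W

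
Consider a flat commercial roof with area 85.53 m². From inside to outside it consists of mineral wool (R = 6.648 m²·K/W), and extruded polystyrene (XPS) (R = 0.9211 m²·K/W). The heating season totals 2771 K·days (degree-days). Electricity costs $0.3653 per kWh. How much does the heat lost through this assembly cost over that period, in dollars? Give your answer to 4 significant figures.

274.5 dollars

R_total = 6.648 + 0.9211 = 7.5691 m²·K/W
E = A × HDD × 24 / R / 1000 = 85.53 × 2771 × 24 / 7.5691 / 1000 = 751.49 kWh
Cost = 751.49 × 0.3653 = $274.52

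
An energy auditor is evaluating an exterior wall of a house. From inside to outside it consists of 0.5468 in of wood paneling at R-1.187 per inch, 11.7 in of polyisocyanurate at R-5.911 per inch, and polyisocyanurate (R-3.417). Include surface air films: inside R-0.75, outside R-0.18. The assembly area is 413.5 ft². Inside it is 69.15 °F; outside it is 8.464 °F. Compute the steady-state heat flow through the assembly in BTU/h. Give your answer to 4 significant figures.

0.5468 × 1.187 = 0.64905
11.7 × 5.911 = 69.159
R_total = 0.75 + 0.64905 + 69.159 + 3.417 + 0.18 = 74.155 ft²·°F·h/BTU
Q = A·ΔT/R = 413.5 × (69.15 − 8.464) / 74.155 = 338.4 BTU/h

338.4 BTU/h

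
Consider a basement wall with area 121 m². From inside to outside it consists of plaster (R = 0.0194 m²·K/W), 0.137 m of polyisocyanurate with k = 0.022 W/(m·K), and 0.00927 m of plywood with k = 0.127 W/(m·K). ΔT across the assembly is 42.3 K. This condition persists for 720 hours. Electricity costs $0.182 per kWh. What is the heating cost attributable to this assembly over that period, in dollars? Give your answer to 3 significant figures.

0.137/0.022 = 6.227
0.00927/0.127 = 0.07299
R_total = 0.0194 + 6.227 + 0.07299 = 6.32 m²·K/W
Q = 121 × 42.3 / 6.32 = 809.9 W
E = 809.9 W × 720 h / 1000 = 583.1 kWh
Cost = 583.1 × 0.182 = $106.1

106 dollars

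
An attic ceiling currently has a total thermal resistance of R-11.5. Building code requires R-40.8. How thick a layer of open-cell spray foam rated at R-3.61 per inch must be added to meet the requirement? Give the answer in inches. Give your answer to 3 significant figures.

ΔR = 40.8 − 11.5 = 29.3 ft²·°F·h/BTU
L = ΔR / (R/in) = 29.3/3.61 = 8.116 in

8.12 in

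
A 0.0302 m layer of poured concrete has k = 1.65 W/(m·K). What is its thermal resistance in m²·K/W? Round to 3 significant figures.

R = L/k = 0.0302/1.65 = 0.0183 m²·K/W

0.0183 m²·K/W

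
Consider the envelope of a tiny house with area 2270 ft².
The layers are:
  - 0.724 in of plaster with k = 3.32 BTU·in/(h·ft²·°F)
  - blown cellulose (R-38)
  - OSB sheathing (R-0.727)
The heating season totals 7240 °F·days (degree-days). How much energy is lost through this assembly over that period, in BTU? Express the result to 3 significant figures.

0.724/3.32 = 0.2181
R_total = 0.2181 + 38 + 0.727 = 38.95 ft²·°F·h/BTU
E = A × HDD × 24 / R = 2270 × 7240 × 24 / 38.95 = 10130000 BTU

10100000 BTU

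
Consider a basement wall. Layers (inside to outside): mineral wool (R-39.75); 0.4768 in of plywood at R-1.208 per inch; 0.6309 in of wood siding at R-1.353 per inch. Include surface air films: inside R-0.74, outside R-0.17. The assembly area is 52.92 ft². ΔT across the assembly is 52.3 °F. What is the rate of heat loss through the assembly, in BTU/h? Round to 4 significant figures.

65.76 BTU/h

0.4768 × 1.208 = 0.57597
0.6309 × 1.353 = 0.85361
R_total = 0.74 + 39.75 + 0.57597 + 0.85361 + 0.17 = 42.09 ft²·°F·h/BTU
Q = A·ΔT/R = 52.92 × 52.3 / 42.09 = 65.758 BTU/h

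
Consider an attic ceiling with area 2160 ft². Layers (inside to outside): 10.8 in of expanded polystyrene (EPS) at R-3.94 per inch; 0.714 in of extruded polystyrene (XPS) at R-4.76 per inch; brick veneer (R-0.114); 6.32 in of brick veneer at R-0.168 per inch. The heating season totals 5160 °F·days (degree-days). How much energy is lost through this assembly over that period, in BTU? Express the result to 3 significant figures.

10.8 × 3.94 = 42.55
0.714 × 4.76 = 3.399
6.32 × 0.168 = 1.062
R_total = 42.55 + 3.399 + 0.114 + 1.062 = 47.13 ft²·°F·h/BTU
E = A × HDD × 24 / R = 2160 × 5160 × 24 / 47.13 = 5676000 BTU

5680000 BTU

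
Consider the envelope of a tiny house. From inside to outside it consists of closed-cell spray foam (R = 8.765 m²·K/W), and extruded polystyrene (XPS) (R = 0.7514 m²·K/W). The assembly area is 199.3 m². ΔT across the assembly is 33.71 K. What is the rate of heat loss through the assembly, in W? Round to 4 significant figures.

706.0 W

R_total = 8.765 + 0.7514 = 9.5164 m²·K/W
Q = A·ΔT/R = 199.3 × 33.71 / 9.5164 = 705.98 W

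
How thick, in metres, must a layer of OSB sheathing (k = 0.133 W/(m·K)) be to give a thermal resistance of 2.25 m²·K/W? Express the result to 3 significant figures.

L = R·k = 2.25 × 0.133 = 0.2993 m

0.299 m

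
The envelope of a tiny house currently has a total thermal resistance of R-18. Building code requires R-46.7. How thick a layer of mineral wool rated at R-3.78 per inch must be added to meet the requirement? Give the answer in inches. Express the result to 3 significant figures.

ΔR = 46.7 − 18 = 28.7 ft²·°F·h/BTU
L = ΔR / (R/in) = 28.7/3.78 = 7.593 in

7.59 in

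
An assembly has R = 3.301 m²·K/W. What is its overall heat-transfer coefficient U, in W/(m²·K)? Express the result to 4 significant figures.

U = 1/R = 1/3.301 = 0.30294

0.3029 W/(m²·K)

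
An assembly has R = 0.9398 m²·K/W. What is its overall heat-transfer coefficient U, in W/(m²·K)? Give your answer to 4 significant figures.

1.064 W/(m²·K)

U = 1/R = 1/0.9398 = 1.0641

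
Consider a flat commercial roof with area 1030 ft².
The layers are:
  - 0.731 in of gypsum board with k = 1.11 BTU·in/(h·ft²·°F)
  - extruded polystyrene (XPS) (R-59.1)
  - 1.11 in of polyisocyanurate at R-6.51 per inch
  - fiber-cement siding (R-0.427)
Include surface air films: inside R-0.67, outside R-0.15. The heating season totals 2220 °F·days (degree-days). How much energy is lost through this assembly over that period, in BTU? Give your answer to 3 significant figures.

804000 BTU

0.731/1.11 = 0.6586
1.11 × 6.51 = 7.226
R_total = 0.67 + 0.6586 + 59.1 + 7.226 + 0.427 + 0.15 = 68.23 ft²·°F·h/BTU
E = A × HDD × 24 / R = 1030 × 2220 × 24 / 68.23 = 804300 BTU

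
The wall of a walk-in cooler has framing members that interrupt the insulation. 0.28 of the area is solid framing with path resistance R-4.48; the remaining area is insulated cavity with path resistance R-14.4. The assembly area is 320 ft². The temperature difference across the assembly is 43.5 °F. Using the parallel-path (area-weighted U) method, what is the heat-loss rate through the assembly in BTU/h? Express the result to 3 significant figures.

1570 BTU/h

U_eff = 0.72/14.4 + 0.28/4.48 = 0.05 + 0.0625 = 0.1125
R_eff = 1/U_eff = 8.889 ft²·°F·h/BTU
Q = 320 × 43.5 / 8.889 = 1566 BTU/h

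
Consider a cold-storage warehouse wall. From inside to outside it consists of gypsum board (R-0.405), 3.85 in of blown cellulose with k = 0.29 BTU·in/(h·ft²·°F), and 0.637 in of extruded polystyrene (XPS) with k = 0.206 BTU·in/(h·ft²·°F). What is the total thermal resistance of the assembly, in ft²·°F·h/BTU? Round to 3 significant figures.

16.8 ft²·°F·h/BTU

3.85/0.29 = 13.28
0.637/0.206 = 3.092
R_total = 0.405 + 13.28 + 3.092 = 16.77 ft²·°F·h/BTU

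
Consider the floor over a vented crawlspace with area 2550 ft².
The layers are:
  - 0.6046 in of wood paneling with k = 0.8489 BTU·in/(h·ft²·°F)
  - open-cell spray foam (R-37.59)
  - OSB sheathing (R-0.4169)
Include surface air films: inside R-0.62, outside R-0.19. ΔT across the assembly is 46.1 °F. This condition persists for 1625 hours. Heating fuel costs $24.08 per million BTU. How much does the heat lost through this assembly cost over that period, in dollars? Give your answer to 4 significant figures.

0.6046/0.8489 = 0.71222
R_total = 0.62 + 0.71222 + 37.59 + 0.4169 + 0.19 = 39.529 ft²·°F·h/BTU
Q = 2550 × 46.1 / 39.529 = 2973.9 BTU/h
E = 2973.9 × 1625 = 4832600 BTU
Cost = 4832600/10⁶ × 24.08 = $116.37

116.4 dollars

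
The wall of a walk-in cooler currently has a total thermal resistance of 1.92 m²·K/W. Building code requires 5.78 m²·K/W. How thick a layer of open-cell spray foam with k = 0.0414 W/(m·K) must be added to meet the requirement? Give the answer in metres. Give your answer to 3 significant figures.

0.160 m

ΔR = 5.78 − 1.92 = 3.86 m²·K/W
L = ΔR × k = 3.86 × 0.0414 = 0.1598 m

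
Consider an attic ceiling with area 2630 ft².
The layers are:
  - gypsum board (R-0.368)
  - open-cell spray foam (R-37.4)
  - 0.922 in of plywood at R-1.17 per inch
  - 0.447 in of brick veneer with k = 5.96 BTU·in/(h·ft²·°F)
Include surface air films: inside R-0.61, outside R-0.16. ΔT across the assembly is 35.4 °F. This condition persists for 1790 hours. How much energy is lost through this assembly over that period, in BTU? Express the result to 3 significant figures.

0.922 × 1.17 = 1.079
0.447/5.96 = 0.075
R_total = 0.61 + 0.368 + 37.4 + 1.079 + 0.075 + 0.16 = 39.69 ft²·°F·h/BTU
Q = 2630 × 35.4 / 39.69 = 2346 BTU/h
E = 2346 × 1790 = 4199000 BTU

4200000 BTU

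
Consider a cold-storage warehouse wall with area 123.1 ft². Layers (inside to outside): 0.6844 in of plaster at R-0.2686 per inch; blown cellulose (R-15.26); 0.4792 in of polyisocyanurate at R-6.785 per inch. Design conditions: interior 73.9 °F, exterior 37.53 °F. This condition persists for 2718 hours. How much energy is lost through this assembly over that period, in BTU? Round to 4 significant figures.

650900 BTU

0.6844 × 0.2686 = 0.18383
0.4792 × 6.785 = 3.2514
R_total = 0.18383 + 15.26 + 3.2514 = 18.695 ft²·°F·h/BTU
Q = 123.1 × (73.9 − 37.53) / 18.695 = 239.48 BTU/h
E = 239.48 × 2718 = 650910 BTU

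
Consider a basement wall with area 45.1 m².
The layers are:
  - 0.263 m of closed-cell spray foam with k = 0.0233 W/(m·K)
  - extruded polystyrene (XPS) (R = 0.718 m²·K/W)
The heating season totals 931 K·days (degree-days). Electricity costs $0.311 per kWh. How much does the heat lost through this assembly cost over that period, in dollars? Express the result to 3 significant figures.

0.263/0.0233 = 11.29
R_total = 11.29 + 0.718 = 12.01 m²·K/W
E = A × HDD × 24 / R / 1000 = 45.1 × 931 × 24 / 12.01 / 1000 = 83.94 kWh
Cost = 83.94 × 0.311 = $26.1

26.1 dollars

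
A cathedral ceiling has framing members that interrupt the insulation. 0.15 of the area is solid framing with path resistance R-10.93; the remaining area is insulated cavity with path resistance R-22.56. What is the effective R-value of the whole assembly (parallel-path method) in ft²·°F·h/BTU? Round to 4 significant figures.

U_eff = 0.85/22.56 + 0.15/10.93 = 0.037677 + 0.013724 = 0.051401
R_eff = 1/U_eff = 19.455 ft²·°F·h/BTU

19.45 ft²·°F·h/BTU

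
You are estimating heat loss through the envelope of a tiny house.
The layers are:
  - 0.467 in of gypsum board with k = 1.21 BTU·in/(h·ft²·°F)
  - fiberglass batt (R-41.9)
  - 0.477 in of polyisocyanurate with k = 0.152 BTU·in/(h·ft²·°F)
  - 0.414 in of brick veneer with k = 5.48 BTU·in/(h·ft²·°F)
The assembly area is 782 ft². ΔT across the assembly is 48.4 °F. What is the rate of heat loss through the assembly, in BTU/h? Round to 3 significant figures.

0.467/1.21 = 0.386
0.477/0.152 = 3.138
0.414/5.48 = 0.07555
R_total = 0.386 + 41.9 + 3.138 + 0.07555 = 45.5 ft²·°F·h/BTU
Q = A·ΔT/R = 782 × 48.4 / 45.5 = 831.8 BTU/h

832 BTU/h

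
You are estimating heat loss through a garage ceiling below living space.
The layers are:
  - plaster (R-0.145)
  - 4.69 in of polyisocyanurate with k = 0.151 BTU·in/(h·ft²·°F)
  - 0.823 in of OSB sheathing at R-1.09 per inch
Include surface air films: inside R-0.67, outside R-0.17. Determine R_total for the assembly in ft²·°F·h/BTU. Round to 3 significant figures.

4.69/0.151 = 31.06
0.823 × 1.09 = 0.8971
R_total = 0.67 + 0.145 + 31.06 + 0.8971 + 0.17 = 32.94 ft²·°F·h/BTU

32.9 ft²·°F·h/BTU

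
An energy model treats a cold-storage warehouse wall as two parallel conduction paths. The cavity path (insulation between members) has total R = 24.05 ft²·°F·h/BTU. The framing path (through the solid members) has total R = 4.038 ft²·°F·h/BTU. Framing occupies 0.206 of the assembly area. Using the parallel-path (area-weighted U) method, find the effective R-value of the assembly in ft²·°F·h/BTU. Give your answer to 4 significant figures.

U_eff = 0.794/24.05 + 0.206/4.038 = 0.033015 + 0.051015 = 0.08403
R_eff = 1/U_eff = 11.901 ft²·°F·h/BTU

11.90 ft²·°F·h/BTU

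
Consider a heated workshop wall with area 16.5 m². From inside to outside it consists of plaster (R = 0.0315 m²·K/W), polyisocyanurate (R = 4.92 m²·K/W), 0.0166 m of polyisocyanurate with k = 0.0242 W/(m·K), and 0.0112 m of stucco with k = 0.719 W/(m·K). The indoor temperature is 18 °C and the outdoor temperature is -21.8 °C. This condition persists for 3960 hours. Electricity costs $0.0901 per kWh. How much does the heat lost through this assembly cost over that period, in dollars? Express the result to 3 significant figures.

0.0166/0.0242 = 0.686
0.0112/0.719 = 0.01558
R_total = 0.0315 + 4.92 + 0.686 + 0.01558 = 5.653 m²·K/W
Q = 16.5 × (18 − (-21.8)) / 5.653 = 116.2 W
E = 116.2 W × 3960 h / 1000 = 460 kWh
Cost = 460 × 0.0901 = $41.45

41.4 dollars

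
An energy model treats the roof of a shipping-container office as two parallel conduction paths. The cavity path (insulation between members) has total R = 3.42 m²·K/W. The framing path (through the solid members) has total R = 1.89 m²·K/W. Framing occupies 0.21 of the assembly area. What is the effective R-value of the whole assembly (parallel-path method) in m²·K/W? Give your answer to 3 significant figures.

2.92 m²·K/W

U_eff = 0.79/3.42 + 0.21/1.89 = 0.231 + 0.1111 = 0.3421
R_eff = 1/U_eff = 2.923 m²·K/W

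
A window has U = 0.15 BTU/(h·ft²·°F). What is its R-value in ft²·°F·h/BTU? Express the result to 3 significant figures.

R = 1/U = 1/0.15 = 6.667

6.67 ft²·°F·h/BTU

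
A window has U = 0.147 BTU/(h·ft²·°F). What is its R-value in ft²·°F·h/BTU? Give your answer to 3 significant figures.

6.80 ft²·°F·h/BTU

R = 1/U = 1/0.147 = 6.803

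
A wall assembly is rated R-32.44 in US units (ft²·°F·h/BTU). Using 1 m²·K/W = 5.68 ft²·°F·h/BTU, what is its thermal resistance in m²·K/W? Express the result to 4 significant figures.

5.711 m²·K/W

R_SI = 32.44/5.68 = 5.7113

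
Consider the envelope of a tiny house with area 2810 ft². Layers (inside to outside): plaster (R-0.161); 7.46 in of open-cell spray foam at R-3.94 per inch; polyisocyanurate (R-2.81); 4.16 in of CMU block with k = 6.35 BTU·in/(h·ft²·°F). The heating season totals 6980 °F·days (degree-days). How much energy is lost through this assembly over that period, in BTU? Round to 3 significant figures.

7.46 × 3.94 = 29.39
4.16/6.35 = 0.6551
R_total = 0.161 + 29.39 + 2.81 + 0.6551 = 33.02 ft²·°F·h/BTU
E = A × HDD × 24 / R = 2810 × 6980 × 24 / 33.02 = 14260000 BTU

14300000 BTU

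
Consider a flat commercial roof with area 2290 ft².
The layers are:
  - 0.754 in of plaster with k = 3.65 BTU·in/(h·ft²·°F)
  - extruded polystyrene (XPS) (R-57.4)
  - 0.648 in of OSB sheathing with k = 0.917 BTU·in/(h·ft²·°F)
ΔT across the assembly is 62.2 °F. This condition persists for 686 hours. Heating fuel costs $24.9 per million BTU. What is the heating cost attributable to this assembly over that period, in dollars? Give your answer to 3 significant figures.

41.7 dollars

0.754/3.65 = 0.2066
0.648/0.917 = 0.7067
R_total = 0.2066 + 57.4 + 0.7067 = 58.31 ft²·°F·h/BTU
Q = 2290 × 62.2 / 58.31 = 2443 BTU/h
E = 2443 × 686 = 1676000 BTU
Cost = 1676000/10⁶ × 24.9 = $41.72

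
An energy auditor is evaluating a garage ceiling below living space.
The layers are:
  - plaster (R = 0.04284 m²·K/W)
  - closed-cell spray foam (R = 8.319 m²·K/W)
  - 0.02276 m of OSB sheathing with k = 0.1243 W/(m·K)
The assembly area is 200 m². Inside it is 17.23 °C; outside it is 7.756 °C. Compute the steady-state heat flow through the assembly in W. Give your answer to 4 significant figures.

0.02276/0.1243 = 0.18311
R_total = 0.04284 + 8.319 + 0.18311 = 8.5449 m²·K/W
Q = A·ΔT/R = 200 × (17.23 − 7.756) / 8.5449 = 221.75 W

221.7 W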